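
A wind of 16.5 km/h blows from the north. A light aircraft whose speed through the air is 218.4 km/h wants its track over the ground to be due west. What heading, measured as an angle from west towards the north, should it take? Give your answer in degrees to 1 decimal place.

4.3°

The wind pushes perpendicular to the desired track; the heading must have a component into the wind equal to 16.5 km/h: 218.4 sin θ = 16.5.
sin θ = 0.0755, so θ = 4.333°.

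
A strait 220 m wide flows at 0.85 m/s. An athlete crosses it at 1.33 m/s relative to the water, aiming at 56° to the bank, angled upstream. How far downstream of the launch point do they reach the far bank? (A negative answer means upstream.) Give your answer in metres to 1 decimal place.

Perpendicular speed = 1.103 m/s; crossing time = 220 / 1.103 = 199.525 s.
Net downstream speed = 0.106 m/s.
Drift = 0.106 × 199.525 = 21.204 m (downstream).

21.2 m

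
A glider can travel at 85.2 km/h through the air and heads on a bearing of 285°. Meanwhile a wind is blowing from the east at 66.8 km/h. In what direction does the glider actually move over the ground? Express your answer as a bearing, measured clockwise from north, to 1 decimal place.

Taking east as x and north as y: velocity relative to the air = (-82.297, 22.051) km/h; the air relative to ground = (-66.800, 0.000) km/h.
Velocity relative to ground = (-82.297, 22.051) + (-66.800, 0.000) = (-149.097, 22.051) km/h.
Bearing = atan2(-149.10, 22.05) = 278.41° clockwise from north.

278.4°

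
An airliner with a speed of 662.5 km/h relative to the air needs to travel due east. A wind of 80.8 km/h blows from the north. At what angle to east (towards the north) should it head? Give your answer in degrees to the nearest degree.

The wind pushes perpendicular to the desired track; the heading must have a component into the wind equal to 80.8 km/h: 662.5 sin θ = 80.8.
sin θ = 0.1220, so θ = 7.005°.

7°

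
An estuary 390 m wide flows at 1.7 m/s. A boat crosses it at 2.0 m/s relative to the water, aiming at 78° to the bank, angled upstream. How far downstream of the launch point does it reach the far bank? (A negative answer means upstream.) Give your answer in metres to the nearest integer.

256 m

Perpendicular speed = 1.956 m/s; crossing time = 390 / 1.956 = 199.356 s.
Net downstream speed = 1.284 m/s.
Drift = 1.284 × 199.356 = 256.009 m (downstream).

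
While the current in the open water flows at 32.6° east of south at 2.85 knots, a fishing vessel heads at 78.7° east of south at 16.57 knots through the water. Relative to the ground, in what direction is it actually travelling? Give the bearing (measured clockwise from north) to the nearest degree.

Taking east as x and north as y: velocity relative to the water = (16.249, -3.247) knots; the water relative to ground = (1.535, -2.401) knots.
Velocity relative to ground = (16.249, -3.247) + (1.535, -2.401) = (17.784, -5.648) knots.
Bearing = atan2(17.78, -5.65) = 107.62° clockwise from north.

108°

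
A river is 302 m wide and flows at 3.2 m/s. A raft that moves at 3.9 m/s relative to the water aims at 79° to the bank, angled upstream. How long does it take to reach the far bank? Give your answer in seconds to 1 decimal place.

The component of the raft's velocity perpendicular to the bank is 3.9 × sin 79° = 3.828 m/s.
Only the cross-stream component determines the crossing time; the current contributes nothing perpendicular to the bank.
Time = 302 / 3.828 = 78.885 s.

78.9 s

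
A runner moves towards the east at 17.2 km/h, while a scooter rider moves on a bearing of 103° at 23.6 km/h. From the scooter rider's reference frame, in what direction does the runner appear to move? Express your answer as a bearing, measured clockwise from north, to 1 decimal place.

Taking east as x and north as y: runner velocity = (17.200, 0.000) km/h; scooter rider velocity = (22.995, -5.309) km/h.
Velocity of runner relative to scooter rider = (17.200, 0.000) − (22.995, -5.309) = (-5.795, 5.309) km/h.
Bearing = atan2(-5.80, 5.31) = 312.49° clockwise from north.

312.5°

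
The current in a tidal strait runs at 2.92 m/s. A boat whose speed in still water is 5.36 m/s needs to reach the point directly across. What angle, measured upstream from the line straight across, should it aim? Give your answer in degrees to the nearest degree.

33°

To cancel the current, the upstream component of the boat's velocity must equal the flow: 5.36 sin θ = 2.92.
sin θ = 2.92 / 5.36 = 0.5448.
θ = arcsin(0.5448) = 33.009°.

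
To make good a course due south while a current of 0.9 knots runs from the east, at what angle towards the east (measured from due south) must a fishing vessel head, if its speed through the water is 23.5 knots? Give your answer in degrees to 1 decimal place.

2.2°

The current pushes perpendicular to the desired track; the heading must have a component into the current equal to 0.9 knots: 23.5 sin θ = 0.9.
sin θ = 0.0383, so θ = 2.195°.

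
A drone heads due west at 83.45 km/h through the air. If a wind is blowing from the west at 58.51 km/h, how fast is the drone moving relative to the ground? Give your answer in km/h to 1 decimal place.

Taking east as x and north as y: velocity relative to the air = (-83.450, 0.000) km/h; the air relative to ground = (58.510, 0.000) km/h.
Velocity relative to ground = (-83.450, 0.000) + (58.510, 0.000) = (-24.940, 0.000) km/h.
Speed = |(-24.940, 0.000)| = 24.940 km/h.

24.9 km/h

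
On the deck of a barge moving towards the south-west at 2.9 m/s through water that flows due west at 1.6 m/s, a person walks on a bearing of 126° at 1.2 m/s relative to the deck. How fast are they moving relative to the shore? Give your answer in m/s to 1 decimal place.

In east/north components (m/s): person relative to barge = (0.971, -0.705); barge relative to water = (-2.051, -2.051); water relative to ground = (-1.600, 0.000).
Sum = (-2.680, -2.756) m/s.
Speed = |(-2.680, -2.756)| = 3.844 m/s.

3.8 m/s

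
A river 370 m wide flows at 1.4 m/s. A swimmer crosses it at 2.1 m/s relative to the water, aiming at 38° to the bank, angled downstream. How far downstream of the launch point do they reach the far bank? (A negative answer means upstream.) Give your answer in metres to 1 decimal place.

874.2 m

Perpendicular speed = 1.293 m/s; crossing time = 370 / 1.293 = 286.181 s.
Net downstream speed = 3.055 m/s.
Drift = 3.055 × 286.181 = 874.231 m (downstream).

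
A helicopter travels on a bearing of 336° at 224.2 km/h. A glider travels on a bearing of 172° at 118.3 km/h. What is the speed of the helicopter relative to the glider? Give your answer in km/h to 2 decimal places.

Taking east as x and north as y: helicopter velocity = (-91.190, 204.817) km/h; glider velocity = (16.464, -117.149) km/h.
Velocity of helicopter relative to glider = (-91.190, 204.817) − (16.464, -117.149) = (-107.655, 321.966) km/h.
Magnitude = |(-107.655, 321.966)| = 339.487 km/h.

339.49 km/h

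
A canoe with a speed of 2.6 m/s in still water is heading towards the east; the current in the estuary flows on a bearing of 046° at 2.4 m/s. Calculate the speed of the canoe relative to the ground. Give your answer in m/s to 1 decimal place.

4.6 m/s

Taking east as x and north as y: velocity relative to the water = (2.600, 0.000) m/s; the water relative to ground = (1.726, 1.667) m/s.
Velocity relative to ground = (2.600, 0.000) + (1.726, 1.667) = (4.326, 1.667) m/s.
Speed = |(4.326, 1.667)| = 4.637 m/s.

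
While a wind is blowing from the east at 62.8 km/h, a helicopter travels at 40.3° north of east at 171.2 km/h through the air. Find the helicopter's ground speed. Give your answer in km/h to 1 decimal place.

Taking east as x and north as y: velocity relative to the air = (130.569, 110.730) km/h; the air relative to ground = (-62.800, 0.000) km/h.
Velocity relative to ground = (130.569, 110.730) + (-62.800, 0.000) = (67.769, 110.730) km/h.
Speed = |(67.769, 110.730)| = 129.822 km/h.

129.8 km/h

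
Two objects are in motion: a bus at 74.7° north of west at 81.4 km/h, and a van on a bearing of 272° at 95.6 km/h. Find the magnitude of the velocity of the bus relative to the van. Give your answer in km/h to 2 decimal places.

Taking east as x and north as y: bus velocity = (-21.479, 78.515) km/h; van velocity = (-95.542, 3.336) km/h.
Velocity of bus relative to van = (-21.479, 78.515) − (-95.542, 3.336) = (74.062, 75.179) km/h.
Magnitude = |(74.062, 75.179)| = 105.532 km/h.

105.53 km/h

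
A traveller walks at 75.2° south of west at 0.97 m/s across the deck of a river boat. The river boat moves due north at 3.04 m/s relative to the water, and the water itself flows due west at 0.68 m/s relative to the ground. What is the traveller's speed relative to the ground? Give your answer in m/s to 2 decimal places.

In east/north components (m/s): traveller relative to river boat = (-0.248, -0.938); river boat relative to water = (0.000, 3.040); water relative to ground = (-0.680, 0.000).
Sum = (-0.928, 2.102) m/s.
Speed = |(-0.928, 2.102)| = 2.298 m/s.

2.30 m/s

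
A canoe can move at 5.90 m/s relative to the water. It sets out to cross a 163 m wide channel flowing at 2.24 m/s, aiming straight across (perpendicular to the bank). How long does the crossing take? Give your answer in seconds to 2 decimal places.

The component of the canoe's velocity perpendicular to the bank is 5.90 m/s.
The current is parallel to the bank, so it does not affect the crossing time.
Time = 163 / 5.900 = 27.627 s.

27.63 s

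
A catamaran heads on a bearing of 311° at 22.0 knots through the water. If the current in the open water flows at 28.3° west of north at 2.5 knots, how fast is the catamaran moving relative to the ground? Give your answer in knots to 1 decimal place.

Taking east as x and north as y: velocity relative to the water = (-16.604, 14.433) knots; the water relative to ground = (-1.185, 2.201) knots.
Velocity relative to ground = (-16.604, 14.433) + (-1.185, 2.201) = (-17.789, 16.634) knots.
Speed = |(-17.789, 16.634)| = 24.355 knots.

24.4 knots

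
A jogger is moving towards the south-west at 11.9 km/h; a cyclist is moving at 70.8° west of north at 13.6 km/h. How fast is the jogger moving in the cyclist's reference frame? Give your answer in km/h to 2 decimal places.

13.63 km/h

Taking east as x and north as y: jogger velocity = (-8.415, -8.415) km/h; cyclist velocity = (-12.844, 4.473) km/h.
Velocity of jogger relative to cyclist = (-8.415, -8.415) − (-12.844, 4.473) = (4.429, -12.887) km/h.
Magnitude = |(4.429, -12.887)| = 13.627 km/h.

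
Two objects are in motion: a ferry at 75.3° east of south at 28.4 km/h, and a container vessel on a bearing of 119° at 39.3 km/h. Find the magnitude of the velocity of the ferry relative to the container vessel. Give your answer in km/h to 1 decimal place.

Taking east as x and north as y: ferry velocity = (27.470, -7.207) km/h; container vessel velocity = (34.373, -19.053) km/h.
Velocity of ferry relative to container vessel = (27.470, -7.207) − (34.373, -19.053) = (-6.902, 11.846) km/h.
Magnitude = |(-6.902, 11.846)| = 13.710 km/h.

13.7 km/h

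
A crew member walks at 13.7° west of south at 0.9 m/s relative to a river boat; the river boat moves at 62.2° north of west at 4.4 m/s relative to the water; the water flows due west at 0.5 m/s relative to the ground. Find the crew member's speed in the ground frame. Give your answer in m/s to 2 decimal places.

4.09 m/s

In east/north components (m/s): crew member relative to river boat = (-0.213, -0.874); river boat relative to water = (-2.052, 3.892); water relative to ground = (-0.500, 0.000).
Sum = (-2.765, 3.018) m/s.
Speed = |(-2.765, 3.018)| = 4.093 m/s.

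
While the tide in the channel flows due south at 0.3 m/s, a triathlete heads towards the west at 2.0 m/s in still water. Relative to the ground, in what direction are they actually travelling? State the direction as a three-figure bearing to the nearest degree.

261°

Taking east as x and north as y: velocity relative to the water = (-2.000, 0.000) m/s; the water relative to ground = (0.000, -0.300) m/s.
Velocity relative to ground = (-2.000, 0.000) + (0.000, -0.300) = (-2.000, -0.300) m/s.
Bearing = atan2(-2.00, -0.30) = 261.47° clockwise from north.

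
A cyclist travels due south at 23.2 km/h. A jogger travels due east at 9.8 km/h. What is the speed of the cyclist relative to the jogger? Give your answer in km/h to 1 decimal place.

Taking east as x and north as y: cyclist velocity = (0.000, -23.200) km/h; jogger velocity = (9.800, 0.000) km/h.
Velocity of cyclist relative to jogger = (0.000, -23.200) − (9.800, 0.000) = (-9.800, -23.200) km/h.
Magnitude = |(-9.800, -23.200)| = 25.185 km/h.

25.2 km/h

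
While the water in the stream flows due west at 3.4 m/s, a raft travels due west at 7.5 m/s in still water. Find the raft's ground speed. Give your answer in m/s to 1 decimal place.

10.9 m/s

Taking east as x and north as y: velocity relative to the water = (-7.500, 0.000) m/s; the water relative to ground = (-3.400, 0.000) m/s.
Velocity relative to ground = (-7.500, 0.000) + (-3.400, 0.000) = (-10.900, 0.000) m/s.
Speed = |(-10.900, 0.000)| = 10.900 m/s.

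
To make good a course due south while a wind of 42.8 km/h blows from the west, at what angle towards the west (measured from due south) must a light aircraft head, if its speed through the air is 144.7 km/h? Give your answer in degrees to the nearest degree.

The wind pushes perpendicular to the desired track; the heading must have a component into the wind equal to 42.8 km/h: 144.7 sin θ = 42.8.
sin θ = 0.2958, so θ = 17.205°.

17°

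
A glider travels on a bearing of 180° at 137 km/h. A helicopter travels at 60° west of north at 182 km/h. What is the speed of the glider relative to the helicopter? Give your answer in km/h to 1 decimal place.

277.2 km/h

Taking east as x and north as y: glider velocity = (0.000, -137.000) km/h; helicopter velocity = (-157.617, 91.000) km/h.
Velocity of glider relative to helicopter = (0.000, -137.000) − (-157.617, 91.000) = (157.617, -228.000) km/h.
Magnitude = |(157.617, -228.000)| = 277.177 km/h.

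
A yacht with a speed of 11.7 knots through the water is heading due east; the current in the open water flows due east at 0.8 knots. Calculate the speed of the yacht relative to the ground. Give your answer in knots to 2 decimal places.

12.50 knots

Taking east as x and north as y: velocity relative to the water = (11.700, 0.000) knots; the water relative to ground = (0.800, 0.000) knots.
Velocity relative to ground = (11.700, 0.000) + (0.800, 0.000) = (12.500, 0.000) knots.
Speed = |(12.500, 0.000)| = 12.500 knots.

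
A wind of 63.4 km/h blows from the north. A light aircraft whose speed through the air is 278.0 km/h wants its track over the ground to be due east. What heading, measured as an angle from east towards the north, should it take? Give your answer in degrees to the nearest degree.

13°

The wind pushes perpendicular to the desired track; the heading must have a component into the wind equal to 63.4 km/h: 278.0 sin θ = 63.4.
sin θ = 0.2281, so θ = 13.183°.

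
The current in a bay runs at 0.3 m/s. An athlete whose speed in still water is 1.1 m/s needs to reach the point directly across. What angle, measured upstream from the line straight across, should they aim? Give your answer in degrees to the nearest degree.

16°

To cancel the current, the upstream component of the athlete's velocity must equal the flow: 1.1 sin θ = 0.3.
sin θ = 0.3 / 1.1 = 0.2727.
θ = arcsin(0.2727) = 15.827°.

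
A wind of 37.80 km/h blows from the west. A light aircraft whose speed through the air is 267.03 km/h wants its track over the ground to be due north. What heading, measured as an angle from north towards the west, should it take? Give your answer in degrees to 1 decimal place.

8.1°

The wind pushes perpendicular to the desired track; the heading must have a component into the wind equal to 37.80 km/h: 267.03 sin θ = 37.80.
sin θ = 0.1416, so θ = 8.138°.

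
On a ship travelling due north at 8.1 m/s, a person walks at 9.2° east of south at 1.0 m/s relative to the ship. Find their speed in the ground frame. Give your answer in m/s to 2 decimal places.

Taking east as x and north as y: ship velocity = (0.000, 8.100) m/s; person velocity relative to ship = (0.160, -0.987) m/s.
Velocity relative to ground = (0.000, 8.100) + (0.160, -0.987) = (0.160, 7.113) m/s.
Speed = |(0.160, 7.113)| = 7.115 m/s.

7.11 m/s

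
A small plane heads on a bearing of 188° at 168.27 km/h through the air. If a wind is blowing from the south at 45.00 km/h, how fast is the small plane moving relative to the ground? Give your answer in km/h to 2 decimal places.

123.87 km/h

Taking east as x and north as y: velocity relative to the air = (-23.419, -166.632) km/h; the air relative to ground = (0.000, 45.000) km/h.
Velocity relative to ground = (-23.419, -166.632) + (0.000, 45.000) = (-23.419, -121.632) km/h.
Speed = |(-23.419, -121.632)| = 123.866 km/h.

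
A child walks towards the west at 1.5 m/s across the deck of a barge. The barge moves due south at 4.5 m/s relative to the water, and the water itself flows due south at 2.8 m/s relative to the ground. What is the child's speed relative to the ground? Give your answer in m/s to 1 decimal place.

7.5 m/s

In east/north components (m/s): child relative to barge = (-1.500, 0.000); barge relative to water = (0.000, -4.500); water relative to ground = (0.000, -2.800).
Sum = (-1.500, -7.300) m/s.
Speed = |(-1.500, -7.300)| = 7.453 m/s.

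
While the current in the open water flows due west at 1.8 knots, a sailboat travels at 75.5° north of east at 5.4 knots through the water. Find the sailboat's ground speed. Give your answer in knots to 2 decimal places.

5.25 knots

Taking east as x and north as y: velocity relative to the water = (1.352, 5.228) knots; the water relative to ground = (-1.800, 0.000) knots.
Velocity relative to ground = (1.352, 5.228) + (-1.800, 0.000) = (-0.448, 5.228) knots.
Speed = |(-0.448, 5.228)| = 5.247 knots.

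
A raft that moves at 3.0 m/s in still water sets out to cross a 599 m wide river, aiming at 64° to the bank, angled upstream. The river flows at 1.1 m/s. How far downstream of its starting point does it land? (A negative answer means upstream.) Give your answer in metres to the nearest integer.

Perpendicular speed = 2.696 m/s; crossing time = 599 / 2.696 = 222.150 s.
Net downstream speed = -0.215 m/s.
Drift = -0.215 × 222.150 = -47.787 m (upstream).

-48 m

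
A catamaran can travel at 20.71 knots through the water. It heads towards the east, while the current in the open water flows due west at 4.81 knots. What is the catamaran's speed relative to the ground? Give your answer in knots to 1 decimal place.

15.9 knots

Taking east as x and north as y: velocity relative to the water = (20.710, 0.000) knots; the water relative to ground = (-4.810, 0.000) knots.
Velocity relative to ground = (20.710, 0.000) + (-4.810, 0.000) = (15.900, 0.000) knots.
Speed = |(15.900, 0.000)| = 15.900 knots.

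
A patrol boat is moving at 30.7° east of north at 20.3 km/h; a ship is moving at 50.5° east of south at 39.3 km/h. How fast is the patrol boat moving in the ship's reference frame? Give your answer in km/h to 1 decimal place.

Taking east as x and north as y: patrol boat velocity = (10.364, 17.455) km/h; ship velocity = (30.325, -24.998) km/h.
Velocity of patrol boat relative to ship = (10.364, 17.455) − (30.325, -24.998) = (-19.961, 42.453) km/h.
Magnitude = |(-19.961, 42.453)| = 46.911 km/h.

46.9 km/h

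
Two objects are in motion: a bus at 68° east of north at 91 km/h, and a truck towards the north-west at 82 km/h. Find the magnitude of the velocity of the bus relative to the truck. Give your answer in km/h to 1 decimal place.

Taking east as x and north as y: bus velocity = (84.374, 34.089) km/h; truck velocity = (-57.983, 57.983) km/h.
Velocity of bus relative to truck = (84.374, 34.089) − (-57.983, 57.983) = (142.356, -23.894) km/h.
Magnitude = |(142.356, -23.894)| = 144.348 km/h.

144.3 km/h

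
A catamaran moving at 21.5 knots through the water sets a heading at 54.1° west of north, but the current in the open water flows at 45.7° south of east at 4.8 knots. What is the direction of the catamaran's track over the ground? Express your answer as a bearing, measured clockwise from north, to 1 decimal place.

303.1°

Taking east as x and north as y: velocity relative to the water = (-17.416, 12.607) knots; the water relative to ground = (3.352, -3.435) knots.
Velocity relative to ground = (-17.416, 12.607) + (3.352, -3.435) = (-14.064, 9.172) knots.
Bearing = atan2(-14.06, 9.17) = 303.11° clockwise from north.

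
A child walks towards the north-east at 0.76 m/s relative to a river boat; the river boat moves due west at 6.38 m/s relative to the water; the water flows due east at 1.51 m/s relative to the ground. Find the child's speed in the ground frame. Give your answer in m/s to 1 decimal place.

In east/north components (m/s): child relative to river boat = (0.537, 0.537); river boat relative to water = (-6.380, 0.000); water relative to ground = (1.510, 0.000).
Sum = (-4.333, 0.537) m/s.
Speed = |(-4.333, 0.537)| = 4.366 m/s.

4.4 m/s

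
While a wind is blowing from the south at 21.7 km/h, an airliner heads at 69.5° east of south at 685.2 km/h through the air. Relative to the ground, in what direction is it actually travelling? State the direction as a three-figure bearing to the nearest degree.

Taking east as x and north as y: velocity relative to the air = (641.808, -239.962) km/h; the air relative to ground = (0.000, 21.700) km/h.
Velocity relative to ground = (641.808, -239.962) + (0.000, 21.700) = (641.808, -218.262) km/h.
Bearing = atan2(641.81, -218.26) = 108.78° clockwise from north.

109°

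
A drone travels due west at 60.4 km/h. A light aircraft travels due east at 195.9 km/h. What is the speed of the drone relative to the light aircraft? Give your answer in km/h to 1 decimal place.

256.3 km/h

Taking east as x and north as y: drone velocity = (-60.400, 0.000) km/h; light aircraft velocity = (195.900, 0.000) km/h.
Velocity of drone relative to light aircraft = (-60.400, 0.000) − (195.900, 0.000) = (-256.300, 0.000) km/h.
Magnitude = |(-256.300, 0.000)| = 256.300 km/h.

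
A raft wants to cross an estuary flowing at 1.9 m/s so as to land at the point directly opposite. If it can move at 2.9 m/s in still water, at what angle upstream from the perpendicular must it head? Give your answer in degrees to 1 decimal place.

40.9°

To cancel the current, the upstream component of the raft's velocity must equal the flow: 2.9 sin θ = 1.9.
sin θ = 1.9 / 2.9 = 0.6552.
θ = arcsin(0.6552) = 40.933°.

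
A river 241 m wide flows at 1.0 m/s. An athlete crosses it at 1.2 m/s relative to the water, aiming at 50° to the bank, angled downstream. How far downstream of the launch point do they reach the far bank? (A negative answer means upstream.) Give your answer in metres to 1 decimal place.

464.4 m

Perpendicular speed = 0.919 m/s; crossing time = 241 / 0.919 = 262.169 s.
Net downstream speed = 1.771 m/s.
Drift = 1.771 × 262.169 = 464.392 m (downstream).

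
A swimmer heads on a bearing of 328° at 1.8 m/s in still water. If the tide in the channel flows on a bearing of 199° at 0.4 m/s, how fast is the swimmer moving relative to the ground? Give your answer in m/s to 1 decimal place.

1.6 m/s

Taking east as x and north as y: velocity relative to the water = (-0.954, 1.526) m/s; the water relative to ground = (-0.130, -0.378) m/s.
Velocity relative to ground = (-0.954, 1.526) + (-0.130, -0.378) = (-1.084, 1.148) m/s.
Speed = |(-1.084, 1.148)| = 1.579 m/s.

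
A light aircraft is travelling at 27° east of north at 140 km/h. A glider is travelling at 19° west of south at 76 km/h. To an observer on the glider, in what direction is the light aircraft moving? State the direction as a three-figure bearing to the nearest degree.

Taking east as x and north as y: light aircraft velocity = (63.559, 124.741) km/h; glider velocity = (-24.743, -71.859) km/h.
Velocity of light aircraft relative to glider = (63.559, 124.741) − (-24.743, -71.859) = (88.302, 196.600) km/h.
Bearing = atan2(88.30, 196.60) = 24.19° clockwise from north.

024°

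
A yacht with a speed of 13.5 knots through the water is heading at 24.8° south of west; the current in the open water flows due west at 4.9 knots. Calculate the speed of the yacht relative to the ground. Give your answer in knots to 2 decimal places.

Taking east as x and north as y: velocity relative to the water = (-12.255, -5.663) knots; the water relative to ground = (-4.900, 0.000) knots.
Velocity relative to ground = (-12.255, -5.663) + (-4.900, 0.000) = (-17.155, -5.663) knots.
Speed = |(-17.155, -5.663)| = 18.065 knots.

18.07 knots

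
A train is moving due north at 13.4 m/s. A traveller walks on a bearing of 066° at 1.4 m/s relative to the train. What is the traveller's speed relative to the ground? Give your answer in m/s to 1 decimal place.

Taking east as x and north as y: train velocity = (0.000, 13.400) m/s; traveller velocity relative to train = (1.279, 0.569) m/s.
Velocity relative to ground = (0.000, 13.400) + (1.279, 0.569) = (1.279, 13.969) m/s.
Speed = |(1.279, 13.969)| = 14.028 m/s.

14.0 m/s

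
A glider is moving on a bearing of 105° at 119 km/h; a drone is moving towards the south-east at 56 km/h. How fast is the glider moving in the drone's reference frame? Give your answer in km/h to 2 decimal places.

Taking east as x and north as y: glider velocity = (114.945, -30.799) km/h; drone velocity = (39.598, -39.598) km/h.
Velocity of glider relative to drone = (114.945, -30.799) − (39.598, -39.598) = (75.347, 8.799) km/h.
Magnitude = |(75.347, 8.799)| = 75.859 km/h.

75.86 km/h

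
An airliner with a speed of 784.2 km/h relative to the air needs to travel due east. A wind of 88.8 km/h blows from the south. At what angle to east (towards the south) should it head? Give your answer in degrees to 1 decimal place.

6.5°

The wind pushes perpendicular to the desired track; the heading must have a component into the wind equal to 88.8 km/h: 784.2 sin θ = 88.8.
sin θ = 0.1132, so θ = 6.502°.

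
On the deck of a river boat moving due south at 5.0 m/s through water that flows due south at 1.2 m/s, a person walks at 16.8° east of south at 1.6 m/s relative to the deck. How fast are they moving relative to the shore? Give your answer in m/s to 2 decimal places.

7.75 m/s

In east/north components (m/s): person relative to river boat = (0.462, -1.532); river boat relative to water = (0.000, -5.000); water relative to ground = (0.000, -1.200).
Sum = (0.462, -7.732) m/s.
Speed = |(0.462, -7.732)| = 7.746 m/s.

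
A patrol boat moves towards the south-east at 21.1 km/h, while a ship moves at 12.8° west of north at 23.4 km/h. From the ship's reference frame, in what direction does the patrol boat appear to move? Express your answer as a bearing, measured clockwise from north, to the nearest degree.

Taking east as x and north as y: patrol boat velocity = (14.920, -14.920) km/h; ship velocity = (-5.184, 22.818) km/h.
Velocity of patrol boat relative to ship = (14.920, -14.920) − (-5.184, 22.818) = (20.104, -37.738) km/h.
Bearing = atan2(20.10, -37.74) = 151.95° clockwise from north.

152°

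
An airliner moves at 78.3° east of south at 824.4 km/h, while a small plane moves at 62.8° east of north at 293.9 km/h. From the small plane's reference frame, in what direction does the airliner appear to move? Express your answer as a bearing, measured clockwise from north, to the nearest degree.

119°

Taking east as x and north as y: airliner velocity = (807.271, -167.178) km/h; small plane velocity = (261.399, 134.341) km/h.
Velocity of airliner relative to small plane = (807.271, -167.178) − (261.399, 134.341) = (545.872, -301.519) km/h.
Bearing = atan2(545.87, -301.52) = 118.91° clockwise from north.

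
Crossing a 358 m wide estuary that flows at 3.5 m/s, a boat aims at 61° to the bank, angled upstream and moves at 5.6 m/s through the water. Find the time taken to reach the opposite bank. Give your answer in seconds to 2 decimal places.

73.09 s

The component of the boat's velocity perpendicular to the bank is 5.6 × sin 61° = 4.898 m/s.
The current is parallel to the bank, so it does not affect the crossing time.
Time = 358 / 4.898 = 73.093 s.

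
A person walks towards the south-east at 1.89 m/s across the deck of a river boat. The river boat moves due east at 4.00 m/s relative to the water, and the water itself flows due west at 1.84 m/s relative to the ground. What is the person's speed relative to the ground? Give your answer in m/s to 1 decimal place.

In east/north components (m/s): person relative to river boat = (1.336, -1.336); river boat relative to water = (4.000, 0.000); water relative to ground = (-1.840, 0.000).
Sum = (3.496, -1.336) m/s.
Speed = |(3.496, -1.336)| = 3.743 m/s.

3.7 m/s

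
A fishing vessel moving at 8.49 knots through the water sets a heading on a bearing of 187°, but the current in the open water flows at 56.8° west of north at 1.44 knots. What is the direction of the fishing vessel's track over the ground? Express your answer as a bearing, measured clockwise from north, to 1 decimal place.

Taking east as x and north as y: velocity relative to the water = (-1.035, -8.427) knots; the water relative to ground = (-1.205, 0.788) knots.
Velocity relative to ground = (-1.035, -8.427) + (-1.205, 0.788) = (-2.240, -7.638) knots.
Bearing = atan2(-2.24, -7.64) = 196.34° clockwise from north.

196.3°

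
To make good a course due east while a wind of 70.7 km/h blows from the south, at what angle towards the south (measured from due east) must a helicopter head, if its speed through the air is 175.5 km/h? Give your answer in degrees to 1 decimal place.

The wind pushes perpendicular to the desired track; the heading must have a component into the wind equal to 70.7 km/h: 175.5 sin θ = 70.7.
sin θ = 0.4028, so θ = 23.756°.

23.8°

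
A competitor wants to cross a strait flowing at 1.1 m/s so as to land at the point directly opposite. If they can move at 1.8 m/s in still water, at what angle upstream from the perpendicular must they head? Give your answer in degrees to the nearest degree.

To cancel the current, the upstream component of the competitor's velocity must equal the flow: 1.8 sin θ = 1.1.
sin θ = 1.1 / 1.8 = 0.6111.
θ = arcsin(0.6111) = 37.670°.

38°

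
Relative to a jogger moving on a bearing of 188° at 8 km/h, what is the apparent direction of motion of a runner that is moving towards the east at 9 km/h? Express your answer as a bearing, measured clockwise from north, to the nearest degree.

052°

Taking east as x and north as y: runner velocity = (9.000, 0.000) km/h; jogger velocity = (-1.113, -7.922) km/h.
Velocity of runner relative to jogger = (9.000, 0.000) − (-1.113, -7.922) = (10.113, 7.922) km/h.
Bearing = atan2(10.11, 7.92) = 51.93° clockwise from north.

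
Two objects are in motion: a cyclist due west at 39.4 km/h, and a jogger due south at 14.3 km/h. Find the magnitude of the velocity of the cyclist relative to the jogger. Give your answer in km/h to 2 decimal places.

Taking east as x and north as y: cyclist velocity = (-39.400, 0.000) km/h; jogger velocity = (0.000, -14.300) km/h.
Velocity of cyclist relative to jogger = (-39.400, 0.000) − (0.000, -14.300) = (-39.400, 14.300) km/h.
Magnitude = |(-39.400, 14.300)| = 41.915 km/h.

41.91 km/h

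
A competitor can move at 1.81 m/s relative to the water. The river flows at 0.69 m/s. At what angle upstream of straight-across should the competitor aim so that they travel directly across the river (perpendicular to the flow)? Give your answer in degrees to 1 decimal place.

22.4°

To cancel the current, the upstream component of the competitor's velocity must equal the flow: 1.81 sin θ = 0.69.
sin θ = 0.69 / 1.81 = 0.3812.
θ = arcsin(0.3812) = 22.409°.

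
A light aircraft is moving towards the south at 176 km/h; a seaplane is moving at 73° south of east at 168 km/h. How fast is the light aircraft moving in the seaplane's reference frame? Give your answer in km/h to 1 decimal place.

Taking east as x and north as y: light aircraft velocity = (0.000, -176.000) km/h; seaplane velocity = (49.118, -160.659) km/h.
Velocity of light aircraft relative to seaplane = (0.000, -176.000) − (49.118, -160.659) = (-49.118, -15.341) km/h.
Magnitude = |(-49.118, -15.341)| = 51.458 km/h.

51.5 km/h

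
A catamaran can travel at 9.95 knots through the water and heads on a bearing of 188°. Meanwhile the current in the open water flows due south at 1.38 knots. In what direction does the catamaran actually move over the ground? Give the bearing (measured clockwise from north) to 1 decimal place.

Taking east as x and north as y: velocity relative to the water = (-1.385, -9.853) knots; the water relative to ground = (0.000, -1.380) knots.
Velocity relative to ground = (-1.385, -9.853) + (0.000, -1.380) = (-1.385, -11.233) knots.
Bearing = atan2(-1.38, -11.23) = 187.03° clockwise from north.

187.0°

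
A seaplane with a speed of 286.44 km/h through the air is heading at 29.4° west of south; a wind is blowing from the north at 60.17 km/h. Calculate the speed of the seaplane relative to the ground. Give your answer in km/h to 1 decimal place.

Taking east as x and north as y: velocity relative to the air = (-140.614, -249.550) km/h; the air relative to ground = (0.000, -60.170) km/h.
Velocity relative to ground = (-140.614, -249.550) + (0.000, -60.170) = (-140.614, -309.720) km/h.
Speed = |(-140.614, -309.720)| = 340.146 km/h.

340.1 km/h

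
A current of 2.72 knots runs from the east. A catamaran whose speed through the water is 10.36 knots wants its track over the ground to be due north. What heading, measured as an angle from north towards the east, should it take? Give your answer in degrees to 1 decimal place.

The current pushes perpendicular to the desired track; the heading must have a component into the current equal to 2.72 knots: 10.36 sin θ = 2.72.
sin θ = 0.2625, so θ = 15.221°.

15.2°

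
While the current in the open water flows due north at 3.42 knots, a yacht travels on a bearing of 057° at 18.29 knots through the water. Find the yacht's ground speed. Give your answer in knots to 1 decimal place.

Taking east as x and north as y: velocity relative to the water = (15.339, 9.961) knots; the water relative to ground = (0.000, 3.420) knots.
Velocity relative to ground = (15.339, 9.961) + (0.000, 3.420) = (15.339, 13.381) knots.
Speed = |(15.339, 13.381)| = 20.356 knots.

20.4 knots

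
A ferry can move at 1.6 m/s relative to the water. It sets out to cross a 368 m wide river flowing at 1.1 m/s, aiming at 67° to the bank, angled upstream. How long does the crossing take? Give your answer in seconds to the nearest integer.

250 s

The component of the ferry's velocity perpendicular to the bank is 1.6 × sin 67° = 1.473 m/s.
The flow acts along the bank and has no component across it.
Time = 368 / 1.473 = 249.863 s.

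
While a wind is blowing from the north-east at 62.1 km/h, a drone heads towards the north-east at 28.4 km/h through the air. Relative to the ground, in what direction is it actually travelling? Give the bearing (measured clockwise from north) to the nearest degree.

Taking east as x and north as y: velocity relative to the air = (20.082, 20.082) km/h; the air relative to ground = (-43.911, -43.911) km/h.
Velocity relative to ground = (20.082, 20.082) + (-43.911, -43.911) = (-23.829, -23.829) km/h.
Bearing = atan2(-23.83, -23.83) = 225.00° clockwise from north.

225°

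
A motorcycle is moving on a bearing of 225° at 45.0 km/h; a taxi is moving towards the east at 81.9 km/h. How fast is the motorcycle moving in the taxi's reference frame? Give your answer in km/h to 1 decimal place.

118.1 km/h

Taking east as x and north as y: motorcycle velocity = (-31.820, -31.820) km/h; taxi velocity = (81.900, 0.000) km/h.
Velocity of motorcycle relative to taxi = (-31.820, -31.820) − (81.900, 0.000) = (-113.720, -31.820) km/h.
Magnitude = |(-113.720, -31.820)| = 118.088 km/h.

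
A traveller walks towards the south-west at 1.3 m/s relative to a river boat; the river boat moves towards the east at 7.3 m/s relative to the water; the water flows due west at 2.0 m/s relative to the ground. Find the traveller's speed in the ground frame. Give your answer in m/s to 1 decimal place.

In east/north components (m/s): traveller relative to river boat = (-0.919, -0.919); river boat relative to water = (7.300, 0.000); water relative to ground = (-2.000, 0.000).
Sum = (4.381, -0.919) m/s.
Speed = |(4.381, -0.919)| = 4.476 m/s.

4.5 m/s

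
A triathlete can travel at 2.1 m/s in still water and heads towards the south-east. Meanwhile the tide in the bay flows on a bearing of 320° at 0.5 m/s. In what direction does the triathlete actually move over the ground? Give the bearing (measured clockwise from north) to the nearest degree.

Taking east as x and north as y: velocity relative to the water = (1.485, -1.485) m/s; the water relative to ground = (-0.321, 0.383) m/s.
Velocity relative to ground = (1.485, -1.485) + (-0.321, 0.383) = (1.164, -1.102) m/s.
Bearing = atan2(1.16, -1.10) = 133.44° clockwise from north.

133°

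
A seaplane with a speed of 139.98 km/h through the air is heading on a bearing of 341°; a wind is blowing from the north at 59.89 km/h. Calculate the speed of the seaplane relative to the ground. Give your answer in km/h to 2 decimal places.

Taking east as x and north as y: velocity relative to the air = (-45.573, 132.354) km/h; the air relative to ground = (0.000, -59.890) km/h.
Velocity relative to ground = (-45.573, 132.354) + (0.000, -59.890) = (-45.573, 72.464) km/h.
Speed = |(-45.573, 72.464)| = 85.603 km/h.

85.60 km/h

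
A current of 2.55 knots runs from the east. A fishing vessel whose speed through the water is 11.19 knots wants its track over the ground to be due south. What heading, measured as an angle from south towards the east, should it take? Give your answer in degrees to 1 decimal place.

13.2°

The current pushes perpendicular to the desired track; the heading must have a component into the current equal to 2.55 knots: 11.19 sin θ = 2.55.
sin θ = 0.2279, so θ = 13.172°.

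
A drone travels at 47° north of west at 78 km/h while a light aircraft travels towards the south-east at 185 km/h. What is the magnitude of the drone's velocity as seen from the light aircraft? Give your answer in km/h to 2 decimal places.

Taking east as x and north as y: drone velocity = (-53.196, 57.046) km/h; light aircraft velocity = (130.815, -130.815) km/h.
Velocity of drone relative to light aircraft = (-53.196, 57.046) − (130.815, -130.815) = (-184.011, 187.860) km/h.
Magnitude = |(-184.011, 187.860)| = 262.967 km/h.

262.97 km/h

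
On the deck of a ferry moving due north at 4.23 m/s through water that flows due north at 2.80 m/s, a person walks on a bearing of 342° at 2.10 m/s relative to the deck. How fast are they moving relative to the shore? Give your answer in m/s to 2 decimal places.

In east/north components (m/s): person relative to ferry = (-0.649, 1.997); ferry relative to water = (0.000, 4.230); water relative to ground = (0.000, 2.800).
Sum = (-0.649, 9.027) m/s.
Speed = |(-0.649, 9.027)| = 9.051 m/s.

9.05 m/s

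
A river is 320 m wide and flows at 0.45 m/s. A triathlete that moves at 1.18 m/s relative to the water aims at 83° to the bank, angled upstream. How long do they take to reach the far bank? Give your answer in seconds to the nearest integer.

The component of the triathlete's velocity perpendicular to the bank is 1.18 × sin 83° = 1.171 m/s.
The flow acts along the bank and has no component across it.
Time = 320 / 1.171 = 273.223 s.

273 s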